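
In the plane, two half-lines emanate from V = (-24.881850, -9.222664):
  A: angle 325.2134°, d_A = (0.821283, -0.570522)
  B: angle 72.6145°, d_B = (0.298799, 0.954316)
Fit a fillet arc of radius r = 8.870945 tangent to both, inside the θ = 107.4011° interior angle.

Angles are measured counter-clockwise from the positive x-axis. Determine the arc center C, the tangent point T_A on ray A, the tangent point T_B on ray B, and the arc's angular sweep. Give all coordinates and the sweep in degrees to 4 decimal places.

center=(-14.4691,-5.6548) T_A=(-19.5302,-12.9403) T_B=(-22.9348,-3.0041) sweep=72.5989

bisector direction at 18.9139° = (0.946006,0.324148)
center distance |VC| = r/sin(θ/2) = 8.870945/sin(53.7005°) = 11.007037
C = V + |VC|·bis = (-14.4691,-5.6548)
T_A = V + ((C−V)·d_A)·d_A = V + 6.5162·d_A = (-19.5302,-12.9403)
T_B = V + ((C−V)·d_B)·d_B = V + 6.5162·d_B = (-22.9348,-3.0041)
sweep = 180° − θ = 72.5989°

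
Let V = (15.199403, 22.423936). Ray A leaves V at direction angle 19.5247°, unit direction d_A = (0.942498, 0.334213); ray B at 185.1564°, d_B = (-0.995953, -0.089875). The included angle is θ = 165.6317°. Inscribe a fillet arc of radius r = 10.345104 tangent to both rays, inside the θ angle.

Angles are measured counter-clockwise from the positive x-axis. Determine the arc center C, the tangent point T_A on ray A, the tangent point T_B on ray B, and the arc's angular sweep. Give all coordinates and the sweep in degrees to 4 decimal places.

center=(12.9709,32.6100) T_A=(16.4284,22.8597) T_B=(13.9007,22.3067) sweep=14.3683

bisector direction at 102.3406° = (-0.213722,0.976895)
center distance |VC| = r/sin(θ/2) = 10.345104/sin(82.8158°) = 10.426963
C = V + |VC|·bis = (12.9709,32.6100)
T_A = V + ((C−V)·d_A)·d_A = V + 1.3040·d_A = (16.4284,22.8597)
T_B = V + ((C−V)·d_B)·d_B = V + 1.3040·d_B = (13.9007,22.3067)
sweep = 180° − θ = 14.3683°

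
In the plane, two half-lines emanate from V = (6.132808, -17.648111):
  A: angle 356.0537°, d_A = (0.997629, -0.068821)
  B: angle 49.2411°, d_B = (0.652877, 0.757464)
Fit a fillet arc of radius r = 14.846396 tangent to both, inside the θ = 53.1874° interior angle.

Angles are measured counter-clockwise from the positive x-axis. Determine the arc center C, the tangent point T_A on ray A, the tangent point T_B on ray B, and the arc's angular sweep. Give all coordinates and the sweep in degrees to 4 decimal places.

bisector direction at 22.6474° = (0.922892,0.385059)
center distance |VC| = r/sin(θ/2) = 14.846396/sin(26.5937°) = 33.164389
C = V + |VC|·bis = (36.7400,-4.8779)
T_A = V + ((C−V)·d_A)·d_A = V + 29.6557·d_A = (35.7182,-19.6891)
T_B = V + ((C−V)·d_B)·d_B = V + 29.6557·d_B = (25.4944,4.8150)
sweep = 180° − θ = 126.8126°

center=(36.7400,-4.8779) T_A=(35.7182,-19.6891) T_B=(25.4944,4.8150) sweep=126.8126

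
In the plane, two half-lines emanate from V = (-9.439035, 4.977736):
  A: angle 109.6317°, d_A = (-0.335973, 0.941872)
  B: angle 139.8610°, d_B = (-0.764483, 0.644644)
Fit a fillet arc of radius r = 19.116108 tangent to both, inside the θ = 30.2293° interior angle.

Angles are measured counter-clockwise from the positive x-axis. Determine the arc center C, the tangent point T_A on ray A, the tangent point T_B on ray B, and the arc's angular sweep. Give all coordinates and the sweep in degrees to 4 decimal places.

center=(-51.2226,65.2167) T_A=(-33.2177,71.6392) T_B=(-63.5457,50.6027) sweep=149.7707

bisector direction at 124.7463° = (-0.569944,0.821683)
center distance |VC| = r/sin(θ/2) = 19.116108/sin(15.1146°) = 73.311632
C = V + |VC|·bis = (-51.2226,65.2167)
T_A = V + ((C−V)·d_A)·d_A = V + 70.7755·d_A = (-33.2177,71.6392)
T_B = V + ((C−V)·d_B)·d_B = V + 70.7755·d_B = (-63.5457,50.6027)
sweep = 180° − θ = 149.7707°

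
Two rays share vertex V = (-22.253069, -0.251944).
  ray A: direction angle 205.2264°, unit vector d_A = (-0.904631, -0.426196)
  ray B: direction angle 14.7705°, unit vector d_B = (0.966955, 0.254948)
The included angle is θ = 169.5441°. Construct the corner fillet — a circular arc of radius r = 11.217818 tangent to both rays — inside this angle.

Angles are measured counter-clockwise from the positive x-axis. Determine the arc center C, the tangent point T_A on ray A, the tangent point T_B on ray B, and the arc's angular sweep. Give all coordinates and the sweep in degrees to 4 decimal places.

bisector direction at 289.9984° = (0.341995,-0.939702)
center distance |VC| = r/sin(θ/2) = 11.217818/sin(84.7720°) = 11.264678
C = V + |VC|·bis = (-18.4006,-10.8374)
T_A = V + ((C−V)·d_A)·d_A = V + 1.0264·d_A = (-23.1816,-0.6894)
T_B = V + ((C−V)·d_B)·d_B = V + 1.0264·d_B = (-21.2606,0.0097)
sweep = 180° − θ = 10.4559°

center=(-18.4006,-10.8374) T_A=(-23.1816,-0.6894) T_B=(-21.2606,0.0097) sweep=10.4559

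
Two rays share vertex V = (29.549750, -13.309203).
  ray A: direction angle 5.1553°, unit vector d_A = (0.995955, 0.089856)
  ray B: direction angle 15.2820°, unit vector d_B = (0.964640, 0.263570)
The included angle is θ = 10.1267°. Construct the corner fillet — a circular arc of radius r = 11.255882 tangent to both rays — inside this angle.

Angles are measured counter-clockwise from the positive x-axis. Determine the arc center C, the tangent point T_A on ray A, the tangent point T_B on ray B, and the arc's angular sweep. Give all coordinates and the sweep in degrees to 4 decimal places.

bisector direction at 10.2187° = (0.984138,0.177405)
center distance |VC| = r/sin(θ/2) = 11.255882/sin(5.0633°) = 127.535075
C = V + |VC|·bis = (155.0619,9.3162)
T_A = V + ((C−V)·d_A)·d_A = V + 127.0374·d_A = (156.0733,-1.8942)
T_B = V + ((C−V)·d_B)·d_B = V + 127.0374·d_B = (152.0951,20.1740)
sweep = 180° − θ = 169.8733°

center=(155.0619,9.3162) T_A=(156.0733,-1.8942) T_B=(152.0951,20.1740) sweep=169.8733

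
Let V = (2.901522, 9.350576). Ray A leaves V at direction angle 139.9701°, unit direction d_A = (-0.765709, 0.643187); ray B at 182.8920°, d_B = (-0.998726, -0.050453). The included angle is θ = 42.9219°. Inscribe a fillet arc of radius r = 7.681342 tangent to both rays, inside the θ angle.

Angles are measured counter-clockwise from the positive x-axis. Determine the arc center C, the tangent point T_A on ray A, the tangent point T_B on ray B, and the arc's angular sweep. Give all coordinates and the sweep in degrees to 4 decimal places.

bisector direction at 161.4311° = (-0.947941,0.318446)
center distance |VC| = r/sin(θ/2) = 7.681342/sin(21.4610°) = 20.994902
C = V + |VC|·bis = (-17.0004,16.0363)
T_A = V + ((C−V)·d_A)·d_A = V + 19.5393·d_A = (-12.0599,21.9180)
T_B = V + ((C−V)·d_B)·d_B = V + 19.5393·d_B = (-16.6129,8.3648)
sweep = 180° − θ = 137.0781°

center=(-17.0004,16.0363) T_A=(-12.0599,21.9180) T_B=(-16.6129,8.3648) sweep=137.0781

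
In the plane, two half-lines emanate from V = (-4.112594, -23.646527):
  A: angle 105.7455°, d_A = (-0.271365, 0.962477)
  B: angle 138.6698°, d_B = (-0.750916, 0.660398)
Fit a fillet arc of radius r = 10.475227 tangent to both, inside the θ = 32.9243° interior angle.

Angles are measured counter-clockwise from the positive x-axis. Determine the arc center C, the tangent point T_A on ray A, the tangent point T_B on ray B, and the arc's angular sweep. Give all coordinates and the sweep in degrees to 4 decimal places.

center=(-23.8146,7.6304) T_A=(-13.7324,10.4730) T_B=(-30.7324,-0.2356) sweep=147.0757

bisector direction at 122.2077° = (-0.532989,0.846122)
center distance |VC| = r/sin(θ/2) = 10.475227/sin(16.4622°) = 36.965056
C = V + |VC|·bis = (-23.8146,7.6304)
T_A = V + ((C−V)·d_A)·d_A = V + 35.4498·d_A = (-13.7324,10.4730)
T_B = V + ((C−V)·d_B)·d_B = V + 35.4498·d_B = (-30.7324,-0.2356)
sweep = 180° − θ = 147.0757°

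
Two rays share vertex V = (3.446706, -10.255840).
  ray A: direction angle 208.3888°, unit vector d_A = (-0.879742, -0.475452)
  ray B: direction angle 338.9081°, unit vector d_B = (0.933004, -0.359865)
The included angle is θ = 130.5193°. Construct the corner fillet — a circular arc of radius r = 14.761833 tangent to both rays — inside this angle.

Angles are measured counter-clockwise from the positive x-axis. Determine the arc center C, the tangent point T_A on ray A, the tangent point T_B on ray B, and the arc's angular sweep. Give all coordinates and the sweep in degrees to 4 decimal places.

center=(4.4810,-26.4766) T_A=(-2.5375,-13.4900) T_B=(9.7933,-12.7037) sweep=49.4807

bisector direction at 273.6485° = (0.063634,-0.997973)
center distance |VC| = r/sin(θ/2) = 14.761833/sin(65.2596°) = 16.253700
C = V + |VC|·bis = (4.4810,-26.4766)
T_A = V + ((C−V)·d_A)·d_A = V + 6.8023·d_A = (-2.5375,-13.4900)
T_B = V + ((C−V)·d_B)·d_B = V + 6.8023·d_B = (9.7933,-12.7037)
sweep = 180° − θ = 49.4807°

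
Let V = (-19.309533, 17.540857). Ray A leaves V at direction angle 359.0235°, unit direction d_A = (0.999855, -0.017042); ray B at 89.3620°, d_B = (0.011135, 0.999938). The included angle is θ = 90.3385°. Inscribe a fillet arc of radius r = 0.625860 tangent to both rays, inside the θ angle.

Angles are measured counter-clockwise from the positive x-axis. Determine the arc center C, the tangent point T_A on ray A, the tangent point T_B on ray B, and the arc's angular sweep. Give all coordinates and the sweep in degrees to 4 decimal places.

bisector direction at 44.1927° = (0.716999,0.697074)
center distance |VC| = r/sin(θ/2) = 0.625860/sin(45.1692°) = 0.882497
C = V + |VC|·bis = (-18.6768,18.1560)
T_A = V + ((C−V)·d_A)·d_A = V + 0.6222·d_A = (-18.6875,17.5303)
T_B = V + ((C−V)·d_B)·d_B = V + 0.6222·d_B = (-19.3026,18.1630)
sweep = 180° − θ = 89.6615°

center=(-18.6768,18.1560) T_A=(-18.6875,17.5303) T_B=(-19.3026,18.1630) sweep=89.6615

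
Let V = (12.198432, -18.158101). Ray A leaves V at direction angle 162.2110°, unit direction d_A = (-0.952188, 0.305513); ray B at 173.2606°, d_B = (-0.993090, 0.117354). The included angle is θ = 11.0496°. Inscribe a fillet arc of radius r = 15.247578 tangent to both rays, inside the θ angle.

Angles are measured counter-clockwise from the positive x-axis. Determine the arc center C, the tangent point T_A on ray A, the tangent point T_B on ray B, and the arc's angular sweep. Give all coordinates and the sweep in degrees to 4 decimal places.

center=(-142.5599,15.4834) T_A=(-137.9016,30.0020) T_B=(-144.3493,0.3412) sweep=168.9504

bisector direction at 167.7358° = (-0.977178,0.212420)
center distance |VC| = r/sin(θ/2) = 15.247578/sin(5.5248°) = 158.372639
C = V + |VC|·bis = (-142.5599,15.4834)
T_A = V + ((C−V)·d_A)·d_A = V + 157.6369·d_A = (-137.9016,30.0020)
T_B = V + ((C−V)·d_B)·d_B = V + 157.6369·d_B = (-144.3493,0.3412)
sweep = 180° − θ = 168.9504°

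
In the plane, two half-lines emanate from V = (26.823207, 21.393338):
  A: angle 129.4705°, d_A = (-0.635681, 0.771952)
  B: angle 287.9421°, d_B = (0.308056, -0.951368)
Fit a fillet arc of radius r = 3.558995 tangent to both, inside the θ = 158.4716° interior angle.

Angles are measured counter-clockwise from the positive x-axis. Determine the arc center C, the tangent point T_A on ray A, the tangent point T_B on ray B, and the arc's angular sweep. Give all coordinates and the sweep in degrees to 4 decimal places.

center=(23.6457,19.6533) T_A=(26.3931,21.9156) T_B=(27.0316,20.7496) sweep=21.5284

bisector direction at 208.7063° = (-0.877093,-0.480320)
center distance |VC| = r/sin(θ/2) = 3.558995/sin(79.2358°) = 3.622740
C = V + |VC|·bis = (23.6457,19.6533)
T_A = V + ((C−V)·d_A)·d_A = V + 0.6766·d_A = (26.3931,21.9156)
T_B = V + ((C−V)·d_B)·d_B = V + 0.6766·d_B = (27.0316,20.7496)
sweep = 180° − θ = 21.5284°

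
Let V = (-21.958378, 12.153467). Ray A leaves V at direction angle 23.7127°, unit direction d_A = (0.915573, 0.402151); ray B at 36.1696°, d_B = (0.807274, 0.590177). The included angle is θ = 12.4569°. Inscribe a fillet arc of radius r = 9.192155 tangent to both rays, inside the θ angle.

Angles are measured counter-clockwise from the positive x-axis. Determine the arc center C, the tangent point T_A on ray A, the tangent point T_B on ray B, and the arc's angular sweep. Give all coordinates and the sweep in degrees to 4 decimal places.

center=(51.4598,54.4410) T_A=(55.1564,46.0249) T_B=(46.0348,61.8616) sweep=167.5431

bisector direction at 29.9412° = (0.866539,0.499110)
center distance |VC| = r/sin(θ/2) = 9.192155/sin(6.2284°) = 84.725801
C = V + |VC|·bis = (51.4598,54.4410)
T_A = V + ((C−V)·d_A)·d_A = V + 84.2257·d_A = (55.1564,46.0249)
T_B = V + ((C−V)·d_B)·d_B = V + 84.2257·d_B = (46.0348,61.8616)
sweep = 180° − θ = 167.5431°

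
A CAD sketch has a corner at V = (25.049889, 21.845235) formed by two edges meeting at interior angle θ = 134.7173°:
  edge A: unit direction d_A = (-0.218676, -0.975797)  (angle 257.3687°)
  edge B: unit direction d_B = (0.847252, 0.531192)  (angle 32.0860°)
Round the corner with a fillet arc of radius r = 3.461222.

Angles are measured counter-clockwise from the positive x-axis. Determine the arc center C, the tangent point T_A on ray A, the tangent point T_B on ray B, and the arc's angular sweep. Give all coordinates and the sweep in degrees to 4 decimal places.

bisector direction at 324.7273° = (0.816413,-0.577468)
center distance |VC| = r/sin(θ/2) = 3.461222/sin(67.3586°) = 3.750243
C = V + |VC|·bis = (28.1116,19.6796)
T_A = V + ((C−V)·d_A)·d_A = V + 1.4437·d_A = (24.7342,20.4365)
T_B = V + ((C−V)·d_B)·d_B = V + 1.4437·d_B = (26.2731,22.6121)
sweep = 180° − θ = 45.2827°

center=(28.1116,19.6796) T_A=(24.7342,20.4365) T_B=(26.2731,22.6121) sweep=45.2827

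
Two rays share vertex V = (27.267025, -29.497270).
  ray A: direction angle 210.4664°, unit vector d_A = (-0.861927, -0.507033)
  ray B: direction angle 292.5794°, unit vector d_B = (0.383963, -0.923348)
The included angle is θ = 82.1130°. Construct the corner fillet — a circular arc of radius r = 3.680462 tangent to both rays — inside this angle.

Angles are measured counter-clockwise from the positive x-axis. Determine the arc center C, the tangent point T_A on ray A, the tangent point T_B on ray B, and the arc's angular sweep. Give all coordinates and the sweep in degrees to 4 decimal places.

bisector direction at 251.5229° = (-0.316926,-0.948450)
center distance |VC| = r/sin(θ/2) = 3.680462/sin(41.0565°) = 5.603602
C = V + |VC|·bis = (25.4911,-34.8120)
T_A = V + ((C−V)·d_A)·d_A = V + 4.2255·d_A = (23.6250,-31.6397)
T_B = V + ((C−V)·d_B)·d_B = V + 4.2255·d_B = (28.8894,-33.3988)
sweep = 180° − θ = 97.8870°

center=(25.4911,-34.8120) T_A=(23.6250,-31.6397) T_B=(28.8894,-33.3988) sweep=97.8870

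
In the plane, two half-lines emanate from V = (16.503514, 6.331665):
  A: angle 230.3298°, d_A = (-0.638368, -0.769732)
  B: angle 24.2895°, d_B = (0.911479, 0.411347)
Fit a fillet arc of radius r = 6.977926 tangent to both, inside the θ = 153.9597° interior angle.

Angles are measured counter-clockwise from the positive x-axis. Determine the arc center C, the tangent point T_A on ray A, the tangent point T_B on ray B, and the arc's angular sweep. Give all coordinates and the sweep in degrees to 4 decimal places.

bisector direction at 307.3097° = (0.606122,-0.795371)
center distance |VC| = r/sin(θ/2) = 6.977926/sin(76.9798°) = 7.162056
C = V + |VC|·bis = (20.8446,0.6352)
T_A = V + ((C−V)·d_A)·d_A = V + 1.6136·d_A = (15.4735,5.0897)
T_B = V + ((C−V)·d_B)·d_B = V + 1.6136·d_B = (17.9742,6.9954)
sweep = 180° − θ = 26.0403°

center=(20.8446,0.6352) T_A=(15.4735,5.0897) T_B=(17.9742,6.9954) sweep=26.0403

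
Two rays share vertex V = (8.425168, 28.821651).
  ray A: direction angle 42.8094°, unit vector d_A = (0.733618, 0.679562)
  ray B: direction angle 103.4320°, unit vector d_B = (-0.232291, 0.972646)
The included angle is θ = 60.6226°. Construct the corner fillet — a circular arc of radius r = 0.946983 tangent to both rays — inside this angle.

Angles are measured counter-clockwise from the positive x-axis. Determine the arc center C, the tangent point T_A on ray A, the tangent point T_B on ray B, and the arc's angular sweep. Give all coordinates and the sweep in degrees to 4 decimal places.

center=(8.9700,30.6172) T_A=(9.6135,29.9224) T_B=(8.0489,30.3972) sweep=119.3774

bisector direction at 73.1207° = (0.290356,0.956919)
center distance |VC| = r/sin(θ/2) = 0.946983/sin(30.3113°) = 1.876336
C = V + |VC|·bis = (8.9700,30.6172)
T_A = V + ((C−V)·d_A)·d_A = V + 1.6198·d_A = (9.6135,29.9224)
T_B = V + ((C−V)·d_B)·d_B = V + 1.6198·d_B = (8.0489,30.3972)
sweep = 180° − θ = 119.3774°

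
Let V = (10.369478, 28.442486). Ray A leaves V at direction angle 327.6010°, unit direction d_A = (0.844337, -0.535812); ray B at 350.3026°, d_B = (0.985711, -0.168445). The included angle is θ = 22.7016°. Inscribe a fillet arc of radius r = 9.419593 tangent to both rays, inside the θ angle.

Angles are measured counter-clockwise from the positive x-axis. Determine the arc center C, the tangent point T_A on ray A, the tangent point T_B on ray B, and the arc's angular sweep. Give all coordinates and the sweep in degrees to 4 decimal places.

center=(55.0362,11.2534) T_A=(49.9891,3.3001) T_B=(56.6229,20.5384) sweep=157.2984

bisector direction at 338.9518° = (0.933279,-0.359153)
center distance |VC| = r/sin(θ/2) = 9.419593/sin(11.3508°) = 47.860014
C = V + |VC|·bis = (55.0362,11.2534)
T_A = V + ((C−V)·d_A)·d_A = V + 46.9239·d_A = (49.9891,3.3001)
T_B = V + ((C−V)·d_B)·d_B = V + 46.9239·d_B = (56.6229,20.5384)
sweep = 180° − θ = 157.2984°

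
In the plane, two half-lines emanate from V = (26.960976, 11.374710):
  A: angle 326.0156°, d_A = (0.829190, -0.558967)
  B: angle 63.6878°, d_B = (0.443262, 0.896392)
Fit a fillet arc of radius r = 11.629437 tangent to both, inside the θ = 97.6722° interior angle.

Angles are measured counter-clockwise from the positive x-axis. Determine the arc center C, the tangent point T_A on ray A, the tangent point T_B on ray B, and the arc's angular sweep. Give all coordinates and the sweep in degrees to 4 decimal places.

bisector direction at 14.8517° = (0.966592,0.256318)
center distance |VC| = r/sin(θ/2) = 11.629437/sin(48.8361°) = 15.447632
C = V + |VC|·bis = (41.8925,15.3342)
T_A = V + ((C−V)·d_A)·d_A = V + 10.1679·d_A = (35.3921,5.6912)
T_B = V + ((C−V)·d_B)·d_B = V + 10.1679·d_B = (31.4680,20.4891)
sweep = 180° − θ = 82.3278°

center=(41.8925,15.3342) T_A=(35.3921,5.6912) T_B=(31.4680,20.4891) sweep=82.3278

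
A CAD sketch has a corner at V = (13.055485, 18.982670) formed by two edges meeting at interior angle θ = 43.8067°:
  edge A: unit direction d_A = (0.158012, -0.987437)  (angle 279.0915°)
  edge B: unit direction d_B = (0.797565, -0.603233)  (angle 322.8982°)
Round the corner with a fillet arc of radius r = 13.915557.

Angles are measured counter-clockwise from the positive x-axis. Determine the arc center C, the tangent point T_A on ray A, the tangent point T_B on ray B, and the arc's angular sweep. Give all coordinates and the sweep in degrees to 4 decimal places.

center=(32.2650,-12.9939) T_A=(18.5243,-15.1927) T_B=(40.6594,-1.8953) sweep=136.1933

bisector direction at 300.9949° = (0.514961,-0.857214)
center distance |VC| = r/sin(θ/2) = 13.915557/sin(21.9033°) = 37.302920
C = V + |VC|·bis = (32.2650,-12.9939)
T_A = V + ((C−V)·d_A)·d_A = V + 34.6102·d_A = (18.5243,-15.1927)
T_B = V + ((C−V)·d_B)·d_B = V + 34.6102·d_B = (40.6594,-1.8953)
sweep = 180° − θ = 136.1933°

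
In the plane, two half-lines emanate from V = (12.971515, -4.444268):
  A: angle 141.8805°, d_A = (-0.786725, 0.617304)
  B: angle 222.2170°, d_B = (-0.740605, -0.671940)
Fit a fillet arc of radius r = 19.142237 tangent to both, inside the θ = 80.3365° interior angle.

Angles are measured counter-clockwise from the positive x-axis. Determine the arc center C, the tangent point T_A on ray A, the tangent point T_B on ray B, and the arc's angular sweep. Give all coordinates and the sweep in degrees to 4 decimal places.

bisector direction at 182.0488° = (-0.999361,-0.035750)
center distance |VC| = r/sin(θ/2) = 19.142237/sin(40.1683°) = 29.676307
C = V + |VC|·bis = (-16.6858,-5.5052)
T_A = V + ((C−V)·d_A)·d_A = V + 22.6773·d_A = (-4.8692,9.5545)
T_B = V + ((C−V)·d_B)·d_B = V + 22.6773·d_B = (-3.8234,-19.6820)
sweep = 180° − θ = 99.6635°

center=(-16.6858,-5.5052) T_A=(-4.8692,9.5545) T_B=(-3.8234,-19.6820) sweep=99.6635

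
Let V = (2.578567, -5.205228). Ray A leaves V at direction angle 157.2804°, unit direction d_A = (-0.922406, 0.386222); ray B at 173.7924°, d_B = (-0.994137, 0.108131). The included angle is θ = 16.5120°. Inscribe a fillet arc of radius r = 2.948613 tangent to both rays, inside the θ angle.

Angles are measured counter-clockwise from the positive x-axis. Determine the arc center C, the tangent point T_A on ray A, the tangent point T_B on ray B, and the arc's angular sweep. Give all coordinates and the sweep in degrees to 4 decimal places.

bisector direction at 165.5364° = (-0.968307,0.249765)
center distance |VC| = r/sin(θ/2) = 2.948613/sin(8.2560°) = 20.534052
C = V + |VC|·bis = (-17.3047,-0.0765)
T_A = V + ((C−V)·d_A)·d_A = V + 20.3212·d_A = (-16.1659,2.6433)
T_B = V + ((C−V)·d_B)·d_B = V + 20.3212·d_B = (-17.6235,-3.0079)
sweep = 180° − θ = 163.4880°

center=(-17.3047,-0.0765) T_A=(-16.1659,2.6433) T_B=(-17.6235,-3.0079) sweep=163.4880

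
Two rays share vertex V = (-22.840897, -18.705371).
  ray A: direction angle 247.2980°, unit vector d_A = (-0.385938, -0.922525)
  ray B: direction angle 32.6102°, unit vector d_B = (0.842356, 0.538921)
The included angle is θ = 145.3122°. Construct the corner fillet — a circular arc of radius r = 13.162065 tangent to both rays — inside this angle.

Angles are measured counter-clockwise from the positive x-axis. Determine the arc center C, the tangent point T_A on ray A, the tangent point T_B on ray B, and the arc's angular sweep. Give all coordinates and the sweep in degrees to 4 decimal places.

center=(-12.2850,-27.5772) T_A=(-24.4273,-22.4975) T_B=(-19.3783,-16.4901) sweep=34.6878

bisector direction at 319.9541° = (0.765529,-0.643401)
center distance |VC| = r/sin(θ/2) = 13.162065/sin(72.6561°) = 13.789015
C = V + |VC|·bis = (-12.2850,-27.5772)
T_A = V + ((C−V)·d_A)·d_A = V + 4.1106·d_A = (-24.4273,-22.4975)
T_B = V + ((C−V)·d_B)·d_B = V + 4.1106·d_B = (-19.3783,-16.4901)
sweep = 180° − θ = 34.6878°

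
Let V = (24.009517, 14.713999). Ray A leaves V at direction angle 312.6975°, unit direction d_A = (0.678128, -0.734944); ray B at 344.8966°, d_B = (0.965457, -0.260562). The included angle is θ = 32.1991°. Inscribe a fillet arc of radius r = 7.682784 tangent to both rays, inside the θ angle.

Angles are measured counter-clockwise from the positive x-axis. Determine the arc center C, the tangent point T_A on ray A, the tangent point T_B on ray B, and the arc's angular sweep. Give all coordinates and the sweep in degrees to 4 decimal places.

center=(47.7066,0.3609) T_A=(42.0602,-4.8490) T_B=(49.7085,7.7783) sweep=147.8009

bisector direction at 328.7971° = (0.855338,-0.518071)
center distance |VC| = r/sin(θ/2) = 7.682784/sin(16.0996°) = 27.704966
C = V + |VC|·bis = (47.7066,0.3609)
T_A = V + ((C−V)·d_A)·d_A = V + 26.6184·d_A = (42.0602,-4.8490)
T_B = V + ((C−V)·d_B)·d_B = V + 26.6184·d_B = (49.7085,7.7783)
sweep = 180° − θ = 147.8009°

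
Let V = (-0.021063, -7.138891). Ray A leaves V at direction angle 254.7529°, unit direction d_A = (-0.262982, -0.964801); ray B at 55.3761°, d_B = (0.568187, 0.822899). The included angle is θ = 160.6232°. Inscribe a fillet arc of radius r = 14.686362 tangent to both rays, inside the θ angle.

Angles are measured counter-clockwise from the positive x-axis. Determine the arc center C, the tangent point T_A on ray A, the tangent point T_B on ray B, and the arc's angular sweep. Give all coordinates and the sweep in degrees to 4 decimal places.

bisector direction at 335.0645° = (0.906783,-0.421598)
center distance |VC| = r/sin(θ/2) = 14.686362/sin(80.3116°) = 14.898856
C = V + |VC|·bis = (13.4890,-13.4202)
T_A = V + ((C−V)·d_A)·d_A = V + 2.5073·d_A = (-0.6804,-9.5580)
T_B = V + ((C−V)·d_B)·d_B = V + 2.5073·d_B = (1.4036,-5.0756)
sweep = 180° − θ = 19.3768°

center=(13.4890,-13.4202) T_A=(-0.6804,-9.5580) T_B=(1.4036,-5.0756) sweep=19.3768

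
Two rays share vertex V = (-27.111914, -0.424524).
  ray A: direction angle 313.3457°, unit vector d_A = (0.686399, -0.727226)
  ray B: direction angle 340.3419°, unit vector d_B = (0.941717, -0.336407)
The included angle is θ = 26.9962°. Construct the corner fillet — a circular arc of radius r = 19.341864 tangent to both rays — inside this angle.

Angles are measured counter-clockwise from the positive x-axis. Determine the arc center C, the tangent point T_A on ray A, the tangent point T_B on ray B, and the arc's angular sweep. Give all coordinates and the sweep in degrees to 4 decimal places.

bisector direction at 326.8438° = (0.837183,-0.546923)
center distance |VC| = r/sin(θ/2) = 19.341864/sin(13.4981°) = 82.865368
C = V + |VC|·bis = (42.2615,-45.7455)
T_A = V + ((C−V)·d_A)·d_A = V + 80.5764·d_A = (28.1956,-59.0218)
T_B = V + ((C−V)·d_B)·d_B = V + 80.5764·d_B = (48.7683,-27.5310)
sweep = 180° − θ = 153.0038°

center=(42.2615,-45.7455) T_A=(28.1956,-59.0218) T_B=(48.7683,-27.5310) sweep=153.0038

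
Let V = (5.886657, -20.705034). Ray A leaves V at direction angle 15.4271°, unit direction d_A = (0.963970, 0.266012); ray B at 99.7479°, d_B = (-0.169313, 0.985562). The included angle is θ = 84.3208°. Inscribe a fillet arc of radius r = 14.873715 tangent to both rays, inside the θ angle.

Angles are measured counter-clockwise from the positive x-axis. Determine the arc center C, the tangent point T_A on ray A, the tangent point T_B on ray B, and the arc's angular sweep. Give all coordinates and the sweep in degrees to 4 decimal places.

bisector direction at 57.5875° = (0.536011,0.844211)
center distance |VC| = r/sin(θ/2) = 14.873715/sin(42.1604°) = 22.159607
C = V + |VC|·bis = (17.7644,-1.9976)
T_A = V + ((C−V)·d_A)·d_A = V + 16.4262·d_A = (21.7210,-16.3355)
T_B = V + ((C−V)·d_B)·d_B = V + 16.4262·d_B = (3.1055,-4.5160)
sweep = 180° − θ = 95.6792°

center=(17.7644,-1.9976) T_A=(21.7210,-16.3355) T_B=(3.1055,-4.5160) sweep=95.6792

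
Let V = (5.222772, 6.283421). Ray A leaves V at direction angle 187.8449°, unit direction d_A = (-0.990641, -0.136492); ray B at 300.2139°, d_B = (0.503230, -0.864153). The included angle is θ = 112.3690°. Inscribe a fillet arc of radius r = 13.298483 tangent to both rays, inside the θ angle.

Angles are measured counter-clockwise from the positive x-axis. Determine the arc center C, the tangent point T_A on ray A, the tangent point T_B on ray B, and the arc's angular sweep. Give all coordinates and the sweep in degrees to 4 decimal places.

center=(-1.7865,-8.1064) T_A=(-3.6016,5.0676) T_B=(9.7054,-1.4143) sweep=67.6310

bisector direction at 244.0294° = (-0.437910,-0.899019)
center distance |VC| = r/sin(θ/2) = 13.298483/sin(56.1845°) = 16.006186
C = V + |VC|·bis = (-1.7865,-8.1064)
T_A = V + ((C−V)·d_A)·d_A = V + 8.9078·d_A = (-3.6016,5.0676)
T_B = V + ((C−V)·d_B)·d_B = V + 8.9078·d_B = (9.7054,-1.4143)
sweep = 180° − θ = 67.6310°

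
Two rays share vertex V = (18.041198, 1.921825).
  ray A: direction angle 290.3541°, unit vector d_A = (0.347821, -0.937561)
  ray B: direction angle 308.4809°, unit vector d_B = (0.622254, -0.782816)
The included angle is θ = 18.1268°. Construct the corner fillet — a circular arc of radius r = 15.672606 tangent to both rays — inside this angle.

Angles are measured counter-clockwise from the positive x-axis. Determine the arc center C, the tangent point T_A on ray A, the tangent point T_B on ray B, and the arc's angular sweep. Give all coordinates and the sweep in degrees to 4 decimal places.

center=(66.9084,-84.7415) T_A=(52.2143,-90.1928) T_B=(79.1771,-74.9892) sweep=161.8732

bisector direction at 299.4175° = (0.491170,-0.871064)
center distance |VC| = r/sin(θ/2) = 15.672606/sin(9.0634°) = 99.491374
C = V + |VC|·bis = (66.9084,-84.7415)
T_A = V + ((C−V)·d_A)·d_A = V + 98.2492·d_A = (52.2143,-90.1928)
T_B = V + ((C−V)·d_B)·d_B = V + 98.2492·d_B = (79.1771,-74.9892)
sweep = 180° − θ = 161.8732°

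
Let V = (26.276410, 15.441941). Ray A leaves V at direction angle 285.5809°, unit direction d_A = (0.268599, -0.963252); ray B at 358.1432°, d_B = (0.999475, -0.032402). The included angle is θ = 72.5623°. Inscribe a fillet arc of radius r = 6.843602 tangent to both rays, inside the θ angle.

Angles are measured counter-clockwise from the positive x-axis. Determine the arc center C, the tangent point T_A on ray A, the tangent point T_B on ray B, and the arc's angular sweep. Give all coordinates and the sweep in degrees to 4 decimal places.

center=(35.3726,8.2999) T_A=(28.7805,6.4617) T_B=(35.5944,15.1399) sweep=107.4377

bisector direction at 321.8621° = (0.786526,-0.617557)
center distance |VC| = r/sin(θ/2) = 6.843602/sin(36.2811°) = 11.565061
C = V + |VC|·bis = (35.3726,8.2999)
T_A = V + ((C−V)·d_A)·d_A = V + 9.3229·d_A = (28.7805,6.4617)
T_B = V + ((C−V)·d_B)·d_B = V + 9.3229·d_B = (35.5944,15.1399)
sweep = 180° − θ = 107.4377°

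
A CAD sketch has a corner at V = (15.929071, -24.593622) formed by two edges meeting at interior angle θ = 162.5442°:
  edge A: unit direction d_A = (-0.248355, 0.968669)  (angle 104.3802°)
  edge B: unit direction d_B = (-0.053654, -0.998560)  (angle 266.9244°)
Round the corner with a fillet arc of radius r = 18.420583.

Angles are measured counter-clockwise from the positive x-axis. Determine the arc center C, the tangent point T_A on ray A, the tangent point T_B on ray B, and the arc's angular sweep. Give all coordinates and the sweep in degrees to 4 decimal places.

bisector direction at 185.6523° = (-0.995138,-0.098491)
center distance |VC| = r/sin(θ/2) = 18.420583/sin(81.2721°) = 18.636390
C = V + |VC|·bis = (-2.6167,-26.4291)
T_A = V + ((C−V)·d_A)·d_A = V + 2.8279·d_A = (15.2267,-21.8543)
T_B = V + ((C−V)·d_B)·d_B = V + 2.8279·d_B = (15.7773,-27.4175)
sweep = 180° − θ = 17.4558°

center=(-2.6167,-26.4291) T_A=(15.2267,-21.8543) T_B=(15.7773,-27.4175) sweep=17.4558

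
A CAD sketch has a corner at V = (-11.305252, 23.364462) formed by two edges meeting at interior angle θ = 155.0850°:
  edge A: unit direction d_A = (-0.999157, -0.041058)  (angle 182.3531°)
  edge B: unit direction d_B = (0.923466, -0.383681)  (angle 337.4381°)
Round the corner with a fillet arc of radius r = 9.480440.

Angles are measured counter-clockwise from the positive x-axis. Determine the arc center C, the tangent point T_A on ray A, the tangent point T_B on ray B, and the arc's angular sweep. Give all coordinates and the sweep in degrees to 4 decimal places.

center=(-13.0086,13.8060) T_A=(-13.3979,23.2785) T_B=(-9.3712,22.5609) sweep=24.9150

bisector direction at 259.8956° = (-0.175442,-0.984490)
center distance |VC| = r/sin(θ/2) = 9.480440/sin(77.5425°) = 9.709027
C = V + |VC|·bis = (-13.0086,13.8060)
T_A = V + ((C−V)·d_A)·d_A = V + 2.0944·d_A = (-13.3979,23.2785)
T_B = V + ((C−V)·d_B)·d_B = V + 2.0944·d_B = (-9.3712,22.5609)
sweep = 180° − θ = 24.9150°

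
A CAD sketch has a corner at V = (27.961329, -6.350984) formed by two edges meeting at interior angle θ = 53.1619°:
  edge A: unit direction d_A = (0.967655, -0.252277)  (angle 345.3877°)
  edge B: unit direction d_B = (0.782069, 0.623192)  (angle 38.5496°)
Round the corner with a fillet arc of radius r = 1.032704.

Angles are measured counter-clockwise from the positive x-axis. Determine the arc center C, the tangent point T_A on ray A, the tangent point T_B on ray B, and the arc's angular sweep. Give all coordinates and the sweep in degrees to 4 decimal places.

center=(30.2191,-5.8724) T_A=(29.9585,-6.8717) T_B=(29.5755,-5.0647) sweep=126.8381

bisector direction at 11.9687° = (0.978261,0.207376)
center distance |VC| = r/sin(θ/2) = 1.032704/sin(26.5810°) = 2.307916
C = V + |VC|·bis = (30.2191,-5.8724)
T_A = V + ((C−V)·d_A)·d_A = V + 2.0640·d_A = (29.9585,-6.8717)
T_B = V + ((C−V)·d_B)·d_B = V + 2.0640·d_B = (29.5755,-5.0647)
sweep = 180° − θ = 126.8381°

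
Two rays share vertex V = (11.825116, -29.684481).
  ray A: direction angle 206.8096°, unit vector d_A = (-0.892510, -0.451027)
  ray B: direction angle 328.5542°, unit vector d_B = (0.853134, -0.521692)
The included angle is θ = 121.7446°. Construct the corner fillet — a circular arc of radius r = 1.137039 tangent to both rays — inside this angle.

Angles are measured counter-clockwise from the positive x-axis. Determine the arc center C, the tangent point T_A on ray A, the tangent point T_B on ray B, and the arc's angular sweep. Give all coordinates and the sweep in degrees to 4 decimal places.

center=(11.7725,-30.9851) T_A=(11.2596,-29.9702) T_B=(12.3657,-30.0150) sweep=58.2554

bisector direction at 267.6819° = (-0.040447,-0.999182)
center distance |VC| = r/sin(θ/2) = 1.137039/sin(60.8723°) = 1.301650
C = V + |VC|·bis = (11.7725,-30.9851)
T_A = V + ((C−V)·d_A)·d_A = V + 0.6336·d_A = (11.2596,-29.9702)
T_B = V + ((C−V)·d_B)·d_B = V + 0.6336·d_B = (12.3657,-30.0150)
sweep = 180° − θ = 58.2554°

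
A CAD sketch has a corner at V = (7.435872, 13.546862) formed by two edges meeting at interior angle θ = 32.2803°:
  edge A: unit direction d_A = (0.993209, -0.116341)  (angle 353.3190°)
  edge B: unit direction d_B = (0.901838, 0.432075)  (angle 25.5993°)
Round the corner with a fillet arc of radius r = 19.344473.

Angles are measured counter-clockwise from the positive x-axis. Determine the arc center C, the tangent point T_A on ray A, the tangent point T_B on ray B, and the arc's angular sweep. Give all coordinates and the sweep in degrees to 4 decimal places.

bisector direction at 9.4592° = (0.986403,0.164344)
center distance |VC| = r/sin(θ/2) = 19.344473/sin(16.1401°) = 69.587476
C = V + |VC|·bis = (76.0772,24.9832)
T_A = V + ((C−V)·d_A)·d_A = V + 66.8447·d_A = (73.8266,5.7701)
T_B = V + ((C−V)·d_B)·d_B = V + 66.8447·d_B = (67.7189,42.4287)
sweep = 180° − θ = 147.7197°

center=(76.0772,24.9832) T_A=(73.8266,5.7701) T_B=(67.7189,42.4287) sweep=147.7197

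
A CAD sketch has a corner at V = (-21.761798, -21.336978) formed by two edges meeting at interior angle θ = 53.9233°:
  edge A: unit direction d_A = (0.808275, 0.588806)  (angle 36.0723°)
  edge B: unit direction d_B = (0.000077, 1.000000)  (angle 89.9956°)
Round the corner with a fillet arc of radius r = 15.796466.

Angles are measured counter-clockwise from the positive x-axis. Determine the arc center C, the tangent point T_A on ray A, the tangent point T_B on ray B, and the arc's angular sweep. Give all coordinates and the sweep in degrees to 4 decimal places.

center=(-5.9629,9.7155) T_A=(3.3381,-3.0524) T_B=(-21.7594,9.7167) sweep=126.0767

bisector direction at 63.0339° = (0.453462,0.891275)
center distance |VC| = r/sin(θ/2) = 15.796466/sin(26.9616°) = 34.840482
C = V + |VC|·bis = (-5.9629,9.7155)
T_A = V + ((C−V)·d_A)·d_A = V + 31.0537·d_A = (3.3381,-3.0524)
T_B = V + ((C−V)·d_B)·d_B = V + 31.0537·d_B = (-21.7594,9.7167)
sweep = 180° − θ = 126.0767°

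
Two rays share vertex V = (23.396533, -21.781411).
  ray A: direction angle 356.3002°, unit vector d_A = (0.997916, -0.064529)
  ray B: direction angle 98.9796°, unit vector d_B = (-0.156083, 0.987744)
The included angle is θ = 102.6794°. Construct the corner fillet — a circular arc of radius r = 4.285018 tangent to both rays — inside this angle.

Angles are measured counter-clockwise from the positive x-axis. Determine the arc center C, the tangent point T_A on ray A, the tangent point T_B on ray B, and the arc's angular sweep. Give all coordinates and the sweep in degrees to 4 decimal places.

bisector direction at 47.6399° = (0.673788,0.738925)
center distance |VC| = r/sin(θ/2) = 4.285018/sin(51.3397°) = 5.487538
C = V + |VC|·bis = (27.0940,-17.7265)
T_A = V + ((C−V)·d_A)·d_A = V + 3.4281·d_A = (26.8175,-22.0026)
T_B = V + ((C−V)·d_B)·d_B = V + 3.4281·d_B = (22.8615,-18.3954)
sweep = 180° − θ = 77.3206°

center=(27.0940,-17.7265) T_A=(26.8175,-22.0026) T_B=(22.8615,-18.3954) sweep=77.3206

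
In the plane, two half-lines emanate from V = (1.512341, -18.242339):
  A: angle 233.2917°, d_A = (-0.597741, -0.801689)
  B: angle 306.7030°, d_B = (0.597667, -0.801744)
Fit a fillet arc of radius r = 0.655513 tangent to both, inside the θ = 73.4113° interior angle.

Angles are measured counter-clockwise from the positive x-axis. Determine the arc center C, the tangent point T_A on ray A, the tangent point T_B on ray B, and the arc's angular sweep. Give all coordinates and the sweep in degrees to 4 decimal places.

center=(1.5123,-19.3391) T_A=(0.9868,-18.9472) T_B=(2.0378,-18.9473) sweep=106.5887

bisector direction at 269.9973° = (-0.000046,-1.000000)
center distance |VC| = r/sin(θ/2) = 0.655513/sin(36.7056°) = 1.096718
C = V + |VC|·bis = (1.5123,-19.3391)
T_A = V + ((C−V)·d_A)·d_A = V + 0.8793·d_A = (0.9868,-18.9472)
T_B = V + ((C−V)·d_B)·d_B = V + 0.8793·d_B = (2.0378,-18.9473)
sweep = 180° − θ = 106.5887°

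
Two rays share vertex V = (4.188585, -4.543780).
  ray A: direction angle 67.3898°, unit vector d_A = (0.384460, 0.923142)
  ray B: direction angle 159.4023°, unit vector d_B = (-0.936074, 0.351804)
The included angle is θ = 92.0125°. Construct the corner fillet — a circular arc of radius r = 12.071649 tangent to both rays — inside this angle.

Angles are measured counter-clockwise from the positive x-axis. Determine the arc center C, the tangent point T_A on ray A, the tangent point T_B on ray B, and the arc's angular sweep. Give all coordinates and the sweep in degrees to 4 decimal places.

center=(-2.4744,10.8564) T_A=(8.6694,6.2154) T_B=(-6.7213,-0.4435) sweep=87.9875

bisector direction at 113.3961° = (-0.397085,0.917782)
center distance |VC| = r/sin(θ/2) = 12.071649/sin(46.0063°) = 16.779799
C = V + |VC|·bis = (-2.4744,10.8564)
T_A = V + ((C−V)·d_A)·d_A = V + 11.6549·d_A = (8.6694,6.2154)
T_B = V + ((C−V)·d_B)·d_B = V + 11.6549·d_B = (-6.7213,-0.4435)
sweep = 180° − θ = 87.9875°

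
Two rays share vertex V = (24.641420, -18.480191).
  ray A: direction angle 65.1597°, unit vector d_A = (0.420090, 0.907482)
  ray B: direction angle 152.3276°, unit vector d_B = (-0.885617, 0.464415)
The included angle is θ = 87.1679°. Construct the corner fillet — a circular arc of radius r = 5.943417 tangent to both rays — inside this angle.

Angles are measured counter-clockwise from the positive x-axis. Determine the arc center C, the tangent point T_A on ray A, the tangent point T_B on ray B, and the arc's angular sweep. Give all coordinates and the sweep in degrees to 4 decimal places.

center=(21.8712,-10.3165) T_A=(27.2648,-12.8132) T_B=(19.1110,-15.5801) sweep=92.8321

bisector direction at 108.7437° = (-0.321335,0.946966)
center distance |VC| = r/sin(θ/2) = 5.943417/sin(43.5840°) = 8.620936
C = V + |VC|·bis = (21.8712,-10.3165)
T_A = V + ((C−V)·d_A)·d_A = V + 6.2447·d_A = (27.2648,-12.8132)
T_B = V + ((C−V)·d_B)·d_B = V + 6.2447·d_B = (19.1110,-15.5801)
sweep = 180° − θ = 92.8321°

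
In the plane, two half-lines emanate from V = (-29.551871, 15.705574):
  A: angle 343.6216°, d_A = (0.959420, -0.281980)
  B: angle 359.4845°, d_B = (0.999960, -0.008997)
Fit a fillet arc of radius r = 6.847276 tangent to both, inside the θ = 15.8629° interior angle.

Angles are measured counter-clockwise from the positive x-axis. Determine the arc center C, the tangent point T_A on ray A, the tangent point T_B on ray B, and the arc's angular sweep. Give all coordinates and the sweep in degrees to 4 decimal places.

bisector direction at 351.5531° = (0.989152,-0.146894)
center distance |VC| = r/sin(θ/2) = 6.847276/sin(7.9314°) = 49.622177
C = V + |VC|·bis = (19.5320,8.4164)
T_A = V + ((C−V)·d_A)·d_A = V + 49.1475·d_A = (17.6012,1.8470)
T_B = V + ((C−V)·d_B)·d_B = V + 49.1475·d_B = (19.5936,15.2634)
sweep = 180° − θ = 164.1371°

center=(19.5320,8.4164) T_A=(17.6012,1.8470) T_B=(19.5936,15.2634) sweep=164.1371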